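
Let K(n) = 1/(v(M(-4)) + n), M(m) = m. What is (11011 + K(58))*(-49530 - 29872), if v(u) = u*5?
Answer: -16611652719/19 ≈ -8.7430e+8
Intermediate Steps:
v(u) = 5*u
K(n) = 1/(-20 + n) (K(n) = 1/(5*(-4) + n) = 1/(-20 + n))
(11011 + K(58))*(-49530 - 29872) = (11011 + 1/(-20 + 58))*(-49530 - 29872) = (11011 + 1/38)*(-79402) = (418419/38)*(-79402) = -16611652719/19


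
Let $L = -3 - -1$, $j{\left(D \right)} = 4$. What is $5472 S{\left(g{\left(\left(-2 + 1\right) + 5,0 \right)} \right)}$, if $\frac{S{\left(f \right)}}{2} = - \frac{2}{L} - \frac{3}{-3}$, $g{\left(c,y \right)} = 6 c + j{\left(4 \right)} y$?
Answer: $21888$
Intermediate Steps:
$L = -2$ ($L = -3 + 1 = -2$)
$g{\left(c,y \right)} = 4 y + 6 c$ ($g{\left(c,y \right)} = 6 c + 4 y = 4 y + 6 c$)
$S{\left(f \right)} = 4$ ($S{\left(f \right)} = 2 \left(- \frac{2}{-2} - \frac{3}{-3}\right) = 2 \left(\left(-2\right) \left(- \frac{1}{2}\right) - -1\right) = 2 \left(1 + 1\right) = 2 \cdot 2 = 4$)
$5472 S{\left(g{\left(\left(-2 + 1\right) + 5,0 \right)} \right)} = 5472 \cdot 4 = 21888$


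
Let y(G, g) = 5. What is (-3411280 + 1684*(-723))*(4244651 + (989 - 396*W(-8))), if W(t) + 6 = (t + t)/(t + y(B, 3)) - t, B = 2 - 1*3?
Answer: -19638827309632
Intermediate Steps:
B = -1 (B = 2 - 3 = -1)
W(t) = -6 - t + 2*t/(5 + t) (W(t) = -6 + ((t + t)/(t + 5) - t) = -6 + ((2*t)/(5 + t) - t) = -6 + (2*t/(5 + t) - t) = -6 + (-t + 2*t/(5 + t)) = -6 - t + 2*t/(5 + t))
(-3411280 + 1684*(-723))*(4244651 + (989 - 396*W(-8))) = (-3411280 + 1684*(-723))*(4244651 + (989 - 396*(-30 - 1*(-8)² - 9*(-8))/(5 - 8))) = (-3411280 - 1217532)*(4244651 + (989 - 396*(-30 - 1*64 + 72)/(-3))) = -4628812*(4244651 + (989 - (-132)*(-30 - 64 + 72))) = -4628812*(4244651 + (989 - (-132)*(-22))) = -4628812*(4244651 + (989 - 396*22/3)) = -4628812*(4244651 + (989 - 2904)) = -4628812*(4244651 - 1915) = -4628812*4242736 = -19638827309632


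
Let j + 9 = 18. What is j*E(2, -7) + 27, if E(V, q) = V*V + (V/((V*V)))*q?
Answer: 63/2 ≈ 31.500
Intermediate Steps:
j = 9 (j = -9 + 18 = 9)
E(V, q) = V² + q/V (E(V, q) = V² + (V/(V²))*q = V² + (V/V²)*q = V² + q/V)
j*E(2, -7) + 27 = 9*((-7 + 2³)/2) + 27 = 9*((-7 + 8)/2) + 27 = 9*((½)*1) + 27 = 9*(½) + 27 = 9/2 + 27 = 63/2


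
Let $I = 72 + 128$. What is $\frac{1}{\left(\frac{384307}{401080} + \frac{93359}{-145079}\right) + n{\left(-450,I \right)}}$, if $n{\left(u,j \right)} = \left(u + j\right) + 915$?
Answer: $\frac{58188285320}{38713520185333} \approx 0.001503$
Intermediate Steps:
$I = 200$
$n{\left(u,j \right)} = 915 + j + u$ ($n{\left(u,j \right)} = \left(j + u\right) + 915 = 915 + j + u$)
$\frac{1}{\left(\frac{384307}{401080} + \frac{93359}{-145079}\right) + n{\left(-450,I \right)}} = \frac{1}{\left(\frac{384307}{401080} + \frac{93359}{-145079}\right) + \left(915 + 200 - 450\right)} = \frac{1}{\left(384307 \cdot \frac{1}{401080} + 93359 \left(- \frac{1}{145079}\right)\right) + 665} = \frac{1}{\left(\frac{384307}{401080} - \frac{93359}{145079}\right) + 665} = \frac{1}{\frac{18310447533}{58188285320} + 665} = \frac{1}{\frac{38713520185333}{58188285320}} = \frac{58188285320}{38713520185333}$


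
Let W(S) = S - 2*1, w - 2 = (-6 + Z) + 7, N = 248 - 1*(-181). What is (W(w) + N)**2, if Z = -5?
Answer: 180625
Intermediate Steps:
N = 429 (N = 248 + 181 = 429)
w = -2 (w = 2 + ((-6 - 5) + 7) = 2 + (-11 + 7) = 2 - 4 = -2)
W(S) = -2 + S (W(S) = S - 2 = -2 + S)
(W(w) + N)**2 = ((-2 - 2) + 429)**2 = (-4 + 429)**2 = 425**2 = 180625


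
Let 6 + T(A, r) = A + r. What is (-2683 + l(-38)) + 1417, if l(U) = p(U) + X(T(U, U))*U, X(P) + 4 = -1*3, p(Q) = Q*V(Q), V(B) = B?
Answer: 444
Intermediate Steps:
p(Q) = Q**2 (p(Q) = Q*Q = Q**2)
T(A, r) = -6 + A + r (T(A, r) = -6 + (A + r) = -6 + A + r)
X(P) = -7 (X(P) = -4 - 1*3 = -4 - 3 = -7)
l(U) = U**2 - 7*U
(-2683 + l(-38)) + 1417 = (-2683 - 38*(-7 - 38)) + 1417 = (-2683 - 38*(-45)) + 1417 = (-2683 + 1710) + 1417 = -973 + 1417 = 444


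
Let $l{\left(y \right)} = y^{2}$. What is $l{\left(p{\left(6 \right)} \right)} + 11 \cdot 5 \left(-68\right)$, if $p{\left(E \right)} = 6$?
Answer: $-3704$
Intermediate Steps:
$l{\left(p{\left(6 \right)} \right)} + 11 \cdot 5 \left(-68\right) = 6^{2} + 11 \cdot 5 \left(-68\right) = 36 + 11 \left(-340\right) = 36 - 3740 = -3704$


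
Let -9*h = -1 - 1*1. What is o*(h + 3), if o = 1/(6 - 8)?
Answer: -29/18 ≈ -1.6111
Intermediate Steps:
o = -½ (o = 1/(-2) = -½ ≈ -0.50000)
h = 2/9 (h = -(-1 - 1*1)/9 = -(-1 - 1)/9 = -⅑*(-2) = 2/9 ≈ 0.22222)
o*(h + 3) = -(2/9 + 3)/2 = -½*29/9 = -29/18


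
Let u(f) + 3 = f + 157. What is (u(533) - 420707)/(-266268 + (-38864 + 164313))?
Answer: 420020/140819 ≈ 2.9827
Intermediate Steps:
u(f) = 154 + f (u(f) = -3 + (f + 157) = -3 + (157 + f) = 154 + f)
(u(533) - 420707)/(-266268 + (-38864 + 164313)) = ((154 + 533) - 420707)/(-266268 + (-38864 + 164313)) = (687 - 420707)/(-266268 + 125449) = -420020/(-140819) = -420020*(-1/140819) = 420020/140819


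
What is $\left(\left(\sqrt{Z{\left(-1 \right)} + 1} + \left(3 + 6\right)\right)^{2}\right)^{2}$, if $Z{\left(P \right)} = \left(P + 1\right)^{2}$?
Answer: $10000$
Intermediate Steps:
$Z{\left(P \right)} = \left(1 + P\right)^{2}$
$\left(\left(\sqrt{Z{\left(-1 \right)} + 1} + \left(3 + 6\right)\right)^{2}\right)^{2} = \left(\left(\sqrt{\left(1 - 1\right)^{2} + 1} + \left(3 + 6\right)\right)^{2}\right)^{2} = \left(\left(\sqrt{0^{2} + 1} + 9\right)^{2}\right)^{2} = \left(\left(\sqrt{0 + 1} + 9\right)^{2}\right)^{2} = \left(\left(\sqrt{1} + 9\right)^{2}\right)^{2} = \left(\left(1 + 9\right)^{2}\right)^{2} = \left(10^{2}\right)^{2} = 100^{2} = 10000$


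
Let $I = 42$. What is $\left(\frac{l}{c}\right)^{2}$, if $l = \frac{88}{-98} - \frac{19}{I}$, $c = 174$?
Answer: $\frac{157609}{2616936336} \approx 6.0227 \cdot 10^{-5}$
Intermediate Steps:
$l = - \frac{397}{294}$ ($l = \frac{88}{-98} - \frac{19}{42} = 88 \left(- \frac{1}{98}\right) - \frac{19}{42} = - \frac{44}{49} - \frac{19}{42} = - \frac{397}{294} \approx -1.3503$)
$\left(\frac{l}{c}\right)^{2} = \left(- \frac{397}{294 \cdot 174}\right)^{2} = \left(\left(- \frac{397}{294}\right) \frac{1}{174}\right)^{2} = \left(- \frac{397}{51156}\right)^{2} = \frac{157609}{2616936336}$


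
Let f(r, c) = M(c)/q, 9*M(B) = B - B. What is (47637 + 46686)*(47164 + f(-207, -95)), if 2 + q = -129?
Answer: 4448649972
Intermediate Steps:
q = -131 (q = -2 - 129 = -131)
M(B) = 0 (M(B) = (B - B)/9 = (⅑)*0 = 0)
f(r, c) = 0 (f(r, c) = 0/(-131) = 0*(-1/131) = 0)
(47637 + 46686)*(47164 + f(-207, -95)) = (47637 + 46686)*(47164 + 0) = 94323*47164 = 4448649972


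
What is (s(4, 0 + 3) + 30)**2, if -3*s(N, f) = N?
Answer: 7396/9 ≈ 821.78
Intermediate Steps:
s(N, f) = -N/3
(s(4, 0 + 3) + 30)**2 = (-1/3*4 + 30)**2 = (-4/3 + 30)**2 = (86/3)**2 = 7396/9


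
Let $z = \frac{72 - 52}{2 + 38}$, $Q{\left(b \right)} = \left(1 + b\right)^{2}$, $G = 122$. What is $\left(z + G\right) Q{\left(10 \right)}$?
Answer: $\frac{29645}{2} \approx 14823.0$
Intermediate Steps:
$z = \frac{1}{2}$ ($z = \frac{20}{40} = 20 \cdot \frac{1}{40} = \frac{1}{2} \approx 0.5$)
$\left(z + G\right) Q{\left(10 \right)} = \left(\frac{1}{2} + 122\right) \left(1 + 10\right)^{2} = \frac{245 \cdot 11^{2}}{2} = \frac{245}{2} \cdot 121 = \frac{29645}{2}$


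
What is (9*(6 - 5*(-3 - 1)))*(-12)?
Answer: -2808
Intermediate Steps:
(9*(6 - 5*(-3 - 1)))*(-12) = (9*(6 - 5*(-4)))*(-12) = (9*(6 + 20))*(-12) = (9*26)*(-12) = 234*(-12) = -2808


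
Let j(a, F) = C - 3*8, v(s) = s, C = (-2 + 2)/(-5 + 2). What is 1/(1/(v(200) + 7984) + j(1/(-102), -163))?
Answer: -8184/196415 ≈ -0.041667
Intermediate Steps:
C = 0 (C = 0/(-3) = 0*(-1/3) = 0)
j(a, F) = -24 (j(a, F) = 0 - 3*8 = 0 - 24 = -24)
1/(1/(v(200) + 7984) + j(1/(-102), -163)) = 1/(1/(200 + 7984) - 24) = 1/(1/8184 - 24) = 1/(-196415/8184) = -8184/196415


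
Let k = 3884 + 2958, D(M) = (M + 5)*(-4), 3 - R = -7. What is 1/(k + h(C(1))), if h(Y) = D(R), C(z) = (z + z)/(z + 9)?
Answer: 1/6782 ≈ 0.00014745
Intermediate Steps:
R = 10 (R = 3 - 1*(-7) = 3 + 7 = 10)
C(z) = 2*z/(9 + z) (C(z) = (2*z)/(9 + z) = 2*z/(9 + z))
D(M) = -20 - 4*M (D(M) = (5 + M)*(-4) = -20 - 4*M)
h(Y) = -60 (h(Y) = -20 - 4*10 = -20 - 40 = -60)
k = 6842
1/(k + h(C(1))) = 1/(6842 - 60) = 1/6782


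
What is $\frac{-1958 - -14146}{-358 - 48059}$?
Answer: $- \frac{12188}{48417} \approx -0.25173$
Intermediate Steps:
$\frac{-1958 - -14146}{-358 - 48059} = \frac{-1958 + \left(-7975 + 22121\right)}{-48417} = \left(-1958 + 14146\right) \left(- \frac{1}{48417}\right) = 12188 \left(- \frac{1}{48417}\right) = - \frac{12188}{48417}$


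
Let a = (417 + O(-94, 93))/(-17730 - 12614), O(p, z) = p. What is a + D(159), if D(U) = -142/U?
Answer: -4360205/4824696 ≈ -0.90373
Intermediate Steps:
a = -323/30344 (a = (417 - 94)/(-17730 - 12614) = 323/(-30344) = 323*(-1/30344) = -323/30344 ≈ -0.010645)
a + D(159) = -323/30344 - 142/159 = -4360205/4824696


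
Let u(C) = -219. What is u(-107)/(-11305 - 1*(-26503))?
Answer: -73/5066 ≈ -0.014410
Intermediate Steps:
u(-107)/(-11305 - 1*(-26503)) = -219/(-11305 - 1*(-26503)) = -219/(-11305 + 26503) = -219/15198 = -219*1/15198 = -73/5066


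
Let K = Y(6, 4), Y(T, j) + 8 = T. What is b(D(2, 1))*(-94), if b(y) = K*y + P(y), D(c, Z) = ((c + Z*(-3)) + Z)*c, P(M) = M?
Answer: 0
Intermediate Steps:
Y(T, j) = -8 + T
K = -2 (K = -8 + 6 = -2)
D(c, Z) = c*(c - 2*Z) (D(c, Z) = ((c - 3*Z) + Z)*c = (c - 2*Z)*c = c*(c - 2*Z))
b(y) = -y (b(y) = -2*y + y = -y)
b(D(2, 1))*(-94) = -2*(2 - 2*1)*(-94) = -2*(2 - 2)*(-94) = -2*0*(-94) = -1*0*(-94) = 0*(-94) = 0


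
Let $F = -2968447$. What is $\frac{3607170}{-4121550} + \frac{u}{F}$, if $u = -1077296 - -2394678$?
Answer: $- \frac{537911624903}{407820091095} \approx -1.319$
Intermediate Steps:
$u = 1317382$ ($u = -1077296 + 2394678 = 1317382$)
$\frac{3607170}{-4121550} + \frac{u}{F} = \frac{3607170}{-4121550} + \frac{1317382}{-2968447} = 3607170 \left(- \frac{1}{4121550}\right) + 1317382 \left(- \frac{1}{2968447}\right) = - \frac{120239}{137385} - \frac{1317382}{2968447} = - \frac{537911624903}{407820091095}$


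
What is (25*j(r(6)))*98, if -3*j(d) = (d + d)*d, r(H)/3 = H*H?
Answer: -19051200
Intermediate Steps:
r(H) = 3*H² (r(H) = 3*(H*H) = 3*H²)
j(d) = -2*d²/3 (j(d) = -(d + d)*d/3 = -2*d*d/3 = -2*d²/3)
(25*j(r(6)))*98 = (25*(-2*(3*6²)²/3))*98 = (25*(-2*(3*36)²/3))*98 = (25*(-⅔*108²))*98 = (25*(-⅔*11664))*98 = (25*(-7776))*98 = -194400*98 = -19051200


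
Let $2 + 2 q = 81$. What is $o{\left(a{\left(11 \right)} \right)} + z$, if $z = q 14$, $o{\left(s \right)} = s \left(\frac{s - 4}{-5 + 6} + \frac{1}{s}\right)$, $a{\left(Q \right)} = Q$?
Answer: $631$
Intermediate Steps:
$q = \frac{79}{2}$ ($q = -1 + \frac{1}{2} \cdot 81 = -1 + \frac{81}{2} = \frac{79}{2} \approx 39.5$)
$o{\left(s \right)} = s \left(-4 + s + \frac{1}{s}\right)$ ($o{\left(s \right)} = s \left(\frac{-4 + s}{1} + \frac{1}{s}\right) = s \left(\left(-4 + s\right) 1 + \frac{1}{s}\right) = s \left(\left(-4 + s\right) + \frac{1}{s}\right) = s \left(-4 + s + \frac{1}{s}\right)$)
$z = 553$ ($z = \frac{79}{2} \cdot 14 = 553$)
$o{\left(a{\left(11 \right)} \right)} + z = \left(1 + 11^{2} - 44\right) + 553 = \left(1 + 121 - 44\right) + 553 = 78 + 553 = 631$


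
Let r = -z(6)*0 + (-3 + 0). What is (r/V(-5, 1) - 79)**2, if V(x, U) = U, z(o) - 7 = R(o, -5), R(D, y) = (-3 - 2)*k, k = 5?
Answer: 6724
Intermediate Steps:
R(D, y) = -25 (R(D, y) = (-3 - 2)*5 = -5*5 = -25)
z(o) = -18 (z(o) = 7 - 25 = -18)
r = -3 (r = -1*(-18)*0 + (-3 + 0) = 18*0 - 3 = 0 - 3 = -3)
(r/V(-5, 1) - 79)**2 = (-3/1 - 79)**2 = (-3*1 - 79)**2 = (-3 - 79)**2 = (-82)**2 = 6724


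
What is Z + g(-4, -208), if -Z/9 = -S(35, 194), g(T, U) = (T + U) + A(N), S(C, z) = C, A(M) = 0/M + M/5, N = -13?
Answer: 502/5 ≈ 100.40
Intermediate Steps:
A(M) = M/5 (A(M) = 0 + M*(⅕) = 0 + M/5 = M/5)
g(T, U) = -13/5 + T + U (g(T, U) = (T + U) + (⅕)*(-13) = (T + U) - 13/5 = -13/5 + T + U)
Z = 315 (Z = -(-9)*35 = -9*(-35) = 315)
Z + g(-4, -208) = 315 + (-13/5 - 4 - 208) = 315 - 1073/5 = 502/5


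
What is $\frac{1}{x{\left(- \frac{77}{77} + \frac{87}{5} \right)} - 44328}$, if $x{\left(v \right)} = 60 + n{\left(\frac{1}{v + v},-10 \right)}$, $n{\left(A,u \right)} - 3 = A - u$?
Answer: $- \frac{164}{7257815} \approx -2.2596 \cdot 10^{-5}$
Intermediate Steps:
$n{\left(A,u \right)} = 3 + A - u$ ($n{\left(A,u \right)} = 3 + \left(A - u\right) = 3 + A - u$)
$x{\left(v \right)} = 73 + \frac{1}{2 v}$ ($x{\left(v \right)} = 60 + \left(3 + \frac{1}{v + v} - -10\right) = 60 + \left(3 + \frac{1}{2 v} + 10\right) = 60 + \left(13 + \frac{1}{2 v}\right) = 73 + \frac{1}{2 v}$)
$\frac{1}{x{\left(- \frac{77}{77} + \frac{87}{5} \right)} - 44328} = \frac{1}{\left(73 + \frac{1}{2 \left(- \frac{77}{77} + \frac{87}{5}\right)}\right) - 44328} = \frac{1}{\left(73 + \frac{1}{2 \left(\left(-77\right) \frac{1}{77} + 87 \cdot \frac{1}{5}\right)}\right) - 44328} = \frac{1}{\left(73 + \frac{1}{2 \left(-1 + \frac{87}{5}\right)}\right) - 44328} = \frac{1}{\left(73 + \frac{1}{2 \cdot \frac{82}{5}}\right) - 44328} = \frac{1}{\left(73 + \frac{1}{2} \cdot \frac{5}{82}\right) - 44328} = \frac{1}{\left(73 + \frac{5}{164}\right) - 44328} = \frac{1}{\frac{11977}{164} - 44328} = \frac{1}{- \frac{7257815}{164}} = - \frac{164}{7257815}$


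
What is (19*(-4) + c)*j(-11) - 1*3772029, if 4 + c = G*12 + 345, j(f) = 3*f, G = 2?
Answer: -3781566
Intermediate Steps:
c = 365 (c = -4 + (2*12 + 345) = -4 + (24 + 345) = -4 + 369 = 365)
(19*(-4) + c)*j(-11) - 1*3772029 = (19*(-4) + 365)*(3*(-11)) - 1*3772029 = (-76 + 365)*(-33) - 3772029 = 289*(-33) - 3772029 = -9537 - 3772029 = -3781566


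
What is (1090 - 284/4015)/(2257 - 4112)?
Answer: -4376066/7447825 ≈ -0.58756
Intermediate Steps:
(1090 - 284/4015)/(2257 - 4112) = (1090 - 284*1/4015)/(-1855) = (1090 - 284/4015)*(-1/1855) = (4376066/4015)*(-1/1855) = -4376066/7447825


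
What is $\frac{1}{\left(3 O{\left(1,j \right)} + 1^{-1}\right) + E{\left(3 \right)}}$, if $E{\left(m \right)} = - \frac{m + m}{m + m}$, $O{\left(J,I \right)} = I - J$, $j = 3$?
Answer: $\frac{1}{6} \approx 0.16667$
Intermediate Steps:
$E{\left(m \right)} = -1$ ($E{\left(m \right)} = - \frac{2 m}{2 m} = - 2 m \frac{1}{2 m} = \left(-1\right) 1 = -1$)
$\frac{1}{\left(3 O{\left(1,j \right)} + 1^{-1}\right) + E{\left(3 \right)}} = \frac{1}{\left(3 \left(3 - 1\right) + 1^{-1}\right) - 1} = \frac{1}{\left(3 \left(3 - 1\right) + 1\right) - 1} = \frac{1}{\left(3 \cdot 2 + 1\right) - 1} = \frac{1}{\left(6 + 1\right) - 1} = \frac{1}{7 - 1} = \frac{1}{6}$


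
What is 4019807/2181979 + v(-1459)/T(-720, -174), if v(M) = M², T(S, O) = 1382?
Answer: 4650292612973/3015494978 ≈ 1542.1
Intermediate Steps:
4019807/2181979 + v(-1459)/T(-720, -174) = 4019807/2181979 + (-1459)²/1382 = 4019807*(1/2181979) + 2128681*(1/1382) = 4019807/2181979 + 2128681/1382 = 4650292612973/3015494978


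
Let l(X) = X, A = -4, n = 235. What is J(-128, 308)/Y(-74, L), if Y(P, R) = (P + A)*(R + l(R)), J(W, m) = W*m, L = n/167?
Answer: 1645952/9165 ≈ 179.59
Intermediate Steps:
L = 235/167 ≈ 1.4072
Y(P, R) = 2*R*(-4 + P) (Y(P, R) = (P - 4)*(R + R) = (-4 + P)*(2*R) = 2*R*(-4 + P))
J(-128, 308)/Y(-74, L) = (-128*308)/((2*(235/167)*(-4 - 74))) = -39424/(2*(235/167)*(-78)) = -39424/(-36660/167) = -39424*(-167/36660) = 1645952/9165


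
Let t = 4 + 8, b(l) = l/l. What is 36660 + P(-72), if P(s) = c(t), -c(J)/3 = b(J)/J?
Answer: 146639/4 ≈ 36660.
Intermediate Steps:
b(l) = 1
t = 12
c(J) = -3/J
P(s) = -1/4 (P(s) = -3/12 = -3*1/12 = -1/4)
36660 + P(-72) = 36660 - 1/4 = 146639/4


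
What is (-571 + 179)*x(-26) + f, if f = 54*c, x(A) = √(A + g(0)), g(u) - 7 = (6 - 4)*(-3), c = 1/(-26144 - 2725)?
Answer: -18/9623 - 1960*I ≈ -0.0018705 - 1960.0*I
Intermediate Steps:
c = -1/28869 (c = 1/(-28869) = -1/28869 ≈ -3.4639e-5)
g(u) = 1 (g(u) = 7 + (6 - 4)*(-3) = 7 + 2*(-3) = 7 - 6 = 1)
x(A) = √(1 + A) (x(A) = √(A + 1) = √(1 + A))
f = -18/9623 (f = 54*(-1/28869) = -18/9623 ≈ -0.0018705)
(-571 + 179)*x(-26) + f = (-571 + 179)*√(1 - 26) - 18/9623 = -1960*I - 18/9623 = -18/9623 - 1960*I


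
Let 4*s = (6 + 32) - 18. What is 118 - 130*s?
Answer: -532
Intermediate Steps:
s = 5 (s = ((6 + 32) - 18)/4 = (38 - 18)/4 = (1/4)*20 = 5)
118 - 130*s = 118 - 130*5 = 118 - 650 = -532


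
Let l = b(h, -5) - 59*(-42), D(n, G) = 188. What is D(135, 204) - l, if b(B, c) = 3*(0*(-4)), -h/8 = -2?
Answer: -2290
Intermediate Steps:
h = 16 (h = -8*(-2) = 16)
b(B, c) = 0 (b(B, c) = 3*0 = 0)
l = 2478 (l = 0 - 59*(-42) = 0 + 2478 = 2478)
D(135, 204) - l = 188 - 1*2478 = 188 - 2478 = -2290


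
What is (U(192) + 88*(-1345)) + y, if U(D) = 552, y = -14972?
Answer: -132780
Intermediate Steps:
(U(192) + 88*(-1345)) + y = (552 + 88*(-1345)) - 14972 = (552 - 118360) - 14972 = -117808 - 14972 = -132780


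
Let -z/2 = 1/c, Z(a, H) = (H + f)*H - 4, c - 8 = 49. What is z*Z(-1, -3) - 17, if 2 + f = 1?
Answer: -985/57 ≈ -17.281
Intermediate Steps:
f = -1 (f = -2 + 1 = -1)
c = 57 (c = 8 + 49 = 57)
Z(a, H) = -4 + H*(-1 + H) (Z(a, H) = (H - 1)*H - 4 = (-1 + H)*H - 4 = H*(-1 + H) - 4 = -4 + H*(-1 + H))
z = -2/57 ≈ -0.035088
z*Z(-1, -3) - 17 = -2*(-4 + (-3)² - 1*(-3))/57 - 17 = -2*(-4 + 9 + 3)/57 - 17 = -2/57*8 - 17 = -16/57 - 17 = -985/57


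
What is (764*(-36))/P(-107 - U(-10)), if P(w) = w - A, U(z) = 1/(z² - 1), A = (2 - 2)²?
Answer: 1361448/5297 ≈ 257.02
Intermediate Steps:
A = 0 (A = 0² = 0)
U(z) = 1/(-1 + z²)
P(w) = w (P(w) = w - 1*0 = w + 0 = w)
(764*(-36))/P(-107 - U(-10)) = (764*(-36))/(-107 - 1/(-1 + (-10)²)) = -27504/(-107 - 1/(-1 + 100)) = -27504/(-107 - 1/99) = -27504/(-10594/99) = -27504*(-99/10594) = 1361448/5297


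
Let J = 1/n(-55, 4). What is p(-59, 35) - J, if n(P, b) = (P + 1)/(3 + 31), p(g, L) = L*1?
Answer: 962/27 ≈ 35.630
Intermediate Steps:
p(g, L) = L
n(P, b) = 1/34 + P/34 (n(P, b) = (1 + P)/34 = (1 + P)*(1/34) = 1/34 + P/34)
J = -17/27 (J = 1/(1/34 + (1/34)*(-55)) = 1/(1/34 - 55/34) = 1/(-27/17) = -17/27 ≈ -0.62963)
p(-59, 35) - J = 35 - 1*(-17/27) = 35 + 17/27 = 962/27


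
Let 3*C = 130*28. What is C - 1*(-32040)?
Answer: 99760/3 ≈ 33253.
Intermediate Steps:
C = 3640/3 (C = (130*28)/3 = (⅓)*3640 = 3640/3 ≈ 1213.3)
C - 1*(-32040) = 3640/3 - 1*(-32040) = 3640/3 + 32040 = 99760/3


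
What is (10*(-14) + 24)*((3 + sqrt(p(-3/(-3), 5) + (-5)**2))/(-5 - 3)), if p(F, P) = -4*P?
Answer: 87/2 + 29*sqrt(5)/2 ≈ 75.923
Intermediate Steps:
(10*(-14) + 24)*((3 + sqrt(p(-3/(-3), 5) + (-5)**2))/(-5 - 3)) = (10*(-14) + 24)*((3 + sqrt(-4*5 + (-5)**2))/(-5 - 3)) = (-140 + 24)*((3 + sqrt(-20 + 25))/(-8)) = -116*(3 + sqrt(5))*(-1)/8 = -116*(-3/8 - sqrt(5)/8) = 87/2 + 29*sqrt(5)/2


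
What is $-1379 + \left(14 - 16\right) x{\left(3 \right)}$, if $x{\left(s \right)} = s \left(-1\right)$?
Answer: $-1373$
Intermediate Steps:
$x{\left(s \right)} = - s$
$-1379 + \left(14 - 16\right) x{\left(3 \right)} = -1379 + \left(14 - 16\right) \left(\left(-1\right) 3\right) = -1379 - -6 = -1379 + 6 = -1373$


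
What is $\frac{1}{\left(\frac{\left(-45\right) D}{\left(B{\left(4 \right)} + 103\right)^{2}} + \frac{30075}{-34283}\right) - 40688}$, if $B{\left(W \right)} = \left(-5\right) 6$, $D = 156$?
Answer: $- \frac{182694107}{7433858761951} \approx -2.4576 \cdot 10^{-5}$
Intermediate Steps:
$B{\left(W \right)} = -30$
$\frac{1}{\left(\frac{\left(-45\right) D}{\left(B{\left(4 \right)} + 103\right)^{2}} + \frac{30075}{-34283}\right) - 40688} = \frac{1}{\left(\frac{\left(-45\right) 156}{\left(-30 + 103\right)^{2}} + \frac{30075}{-34283}\right) - 40688} = \frac{1}{\left(- \frac{7020}{73^{2}} + 30075 \left(- \frac{1}{34283}\right)\right) - 40688} = \frac{1}{\left(- \frac{7020}{5329} - \frac{30075}{34283}\right) - 40688} = \frac{1}{- \frac{400936335}{182694107} - 40688} = \frac{1}{- \frac{7433858761951}{182694107}} = - \frac{182694107}{7433858761951}$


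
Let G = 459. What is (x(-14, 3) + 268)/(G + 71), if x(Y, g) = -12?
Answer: 128/265 ≈ 0.48302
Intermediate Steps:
(x(-14, 3) + 268)/(G + 71) = (-12 + 268)/(459 + 71) = 256/530 = 256*(1/530) = 128/265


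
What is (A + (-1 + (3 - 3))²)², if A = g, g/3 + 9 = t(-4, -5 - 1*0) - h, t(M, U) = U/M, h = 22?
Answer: 124609/16 ≈ 7788.1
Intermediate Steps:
g = -357/4 (g = -27 + 3*((-5 - 1*0)/(-4) - 1*22) = -27 + 3*((-5 + 0)*(-¼) - 22) = -27 + 3*(-5*(-¼) - 22) = -27 + 3*(5/4 - 22) = -27 + 3*(-83/4) = -27 - 249/4 = -357/4 ≈ -89.250)
A = -357/4 ≈ -89.250
(A + (-1 + (3 - 3))²)² = (-357/4 + (-1 + (3 - 3))²)² = (-357/4 + (-1 + 0)²)² = (-357/4 + (-1)²)² = (-357/4 + 1)² = (-353/4)² = 124609/16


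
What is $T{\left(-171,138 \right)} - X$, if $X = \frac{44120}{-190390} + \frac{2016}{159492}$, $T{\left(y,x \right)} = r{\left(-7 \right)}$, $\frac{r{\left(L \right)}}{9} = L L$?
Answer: $\frac{111649322249}{253047349} \approx 441.22$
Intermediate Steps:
$r{\left(L \right)} = 9 L^{2}$ ($r{\left(L \right)} = 9 L L = 9 L^{2}$)
$T{\left(y,x \right)} = 441$ ($T{\left(y,x \right)} = 9 \left(-7\right)^{2} = 9 \cdot 49 = 441$)
$X = - \frac{55441340}{253047349}$ ($X = 44120 \left(- \frac{1}{190390}\right) + 2016 \cdot \frac{1}{159492} = - \frac{4412}{19039} + \frac{168}{13291} = - \frac{55441340}{253047349} \approx -0.21909$)
$T{\left(-171,138 \right)} - X = 441 - - \frac{55441340}{253047349} = 441 + \frac{55441340}{253047349} = \frac{111649322249}{253047349}$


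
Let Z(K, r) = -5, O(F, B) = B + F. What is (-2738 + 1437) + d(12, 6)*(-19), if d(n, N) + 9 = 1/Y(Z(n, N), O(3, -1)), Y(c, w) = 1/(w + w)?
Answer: -1206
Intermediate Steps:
Y(c, w) = 1/(2*w)
d(n, N) = -5 (d(n, N) = -9 + 1/(1/(2*(-1 + 3))) = -9 + 1/((1/2)/2) = -9 + 1/((1/2)*(1/2)) = -9 + 1/(1/4) = -9 + 4 = -5)
(-2738 + 1437) + d(12, 6)*(-19) = (-2738 + 1437) - 5*(-19) = -1301 + 95 = -1206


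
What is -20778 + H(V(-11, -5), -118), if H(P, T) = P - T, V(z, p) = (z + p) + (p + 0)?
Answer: -20681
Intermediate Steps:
V(z, p) = z + 2*p (V(z, p) = (p + z) + p = z + 2*p)
-20778 + H(V(-11, -5), -118) = -20778 + ((-11 + 2*(-5)) - 1*(-118)) = -20778 + ((-11 - 10) + 118) = -20778 + (-21 + 118) = -20778 + 97 = -20681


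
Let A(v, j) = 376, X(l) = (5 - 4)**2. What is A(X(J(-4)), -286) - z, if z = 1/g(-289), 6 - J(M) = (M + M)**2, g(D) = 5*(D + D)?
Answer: 1086641/2890 ≈ 376.00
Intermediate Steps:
g(D) = 10*D (g(D) = 5*(2*D) = 10*D)
J(M) = 6 - 4*M**2 (J(M) = 6 - (M + M)**2 = 6 - (2*M)**2 = 6 - 4*M**2)
X(l) = 1 (X(l) = 1**2 = 1)
z = -1/2890 (z = 1/(10*(-289)) = 1/(-2890) = -1/2890 ≈ -0.00034602)
A(X(J(-4)), -286) - z = 376 - 1*(-1/2890) = 376 + 1/2890 = 1086641/2890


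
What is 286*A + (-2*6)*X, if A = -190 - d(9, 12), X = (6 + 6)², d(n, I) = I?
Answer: -59500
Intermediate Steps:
X = 144 (X = 12² = 144)
A = -202 (A = -190 - 1*12 = -190 - 12 = -202)
286*A + (-2*6)*X = 286*(-202) - 2*6*144 = -57772 - 12*144 = -57772 - 1728 = -59500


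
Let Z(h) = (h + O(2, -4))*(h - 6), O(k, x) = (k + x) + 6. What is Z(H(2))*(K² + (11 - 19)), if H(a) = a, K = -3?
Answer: -24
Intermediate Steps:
O(k, x) = 6 + k + x
Z(h) = (-6 + h)*(4 + h) (Z(h) = (h + (6 + 2 - 4))*(h - 6) = (h + 4)*(-6 + h) = (4 + h)*(-6 + h) = (-6 + h)*(4 + h))
Z(H(2))*(K² + (11 - 19)) = (-24 + 2² - 2*2)*((-3)² + (11 - 19)) = (-24 + 4 - 4)*(9 - 8) = -24*1 = -24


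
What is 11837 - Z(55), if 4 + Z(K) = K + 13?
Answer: 11773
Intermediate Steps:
Z(K) = 9 + K (Z(K) = -4 + (K + 13) = -4 + (13 + K) = 9 + K)
11837 - Z(55) = 11837 - (9 + 55) = 11837 - 1*64 = 11837 - 64 = 11773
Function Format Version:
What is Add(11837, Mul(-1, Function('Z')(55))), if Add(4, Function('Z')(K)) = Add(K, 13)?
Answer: 11773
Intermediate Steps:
Function('Z')(K) = Add(9, K) (Function('Z')(K) = Add(-4, Add(K, 13)) = Add(-4, Add(13, K)) = Add(9, K))
Add(11837, Mul(-1, Function('Z')(55))) = Add(11837, Mul(-1, Add(9, 55))) = Add(11837, Mul(-1, 64)) = Add(11837, -64) = 11773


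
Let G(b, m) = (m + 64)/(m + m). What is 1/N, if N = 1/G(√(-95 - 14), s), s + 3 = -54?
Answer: -7/114 ≈ -0.061404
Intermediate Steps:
s = -57 (s = -3 - 54 = -57)
G(b, m) = (64 + m)/(2*m) (G(b, m) = (64 + m)/((2*m)) = (64 + m)*(1/(2*m)) = (64 + m)/(2*m))
N = -114/7 (N = 1/((½)*(64 - 57)/(-57)) = 1/((½)*(-1/57)*7) = 1/(-7/114) = -114/7 ≈ -16.286)
1/N = 1/(-114/7) = -7/114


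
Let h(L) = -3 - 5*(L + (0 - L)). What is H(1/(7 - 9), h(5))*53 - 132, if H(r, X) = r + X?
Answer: -635/2 ≈ -317.50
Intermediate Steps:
h(L) = -3 (h(L) = -3 - 5*(L - L) = -3 - 5*0 = -3 + 0 = -3)
H(r, X) = X + r
H(1/(7 - 9), h(5))*53 - 132 = (-3 + 1/(7 - 9))*53 - 132 = (-3 + 1/(-2))*53 - 132 = (-3 - 1/2)*53 - 132 = -7/2*53 - 132 = -371/2 - 132 = -635/2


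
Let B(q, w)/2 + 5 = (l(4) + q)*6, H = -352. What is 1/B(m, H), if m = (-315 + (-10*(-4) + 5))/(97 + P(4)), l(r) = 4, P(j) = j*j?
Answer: 113/1054 ≈ 0.10721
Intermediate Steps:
P(j) = j**2
m = -270/113 (m = (-315 + (-10*(-4) + 5))/(97 + 4**2) = (-315 + (40 + 5))/(97 + 16) = (-315 + 45)/113 = -270*1/113 = -270/113 ≈ -2.3894)
B(q, w) = 38 + 12*q (B(q, w) = -10 + 2*((4 + q)*6) = -10 + 2*(24 + 6*q) = -10 + (48 + 12*q) = 38 + 12*q)
1/B(m, H) = 1/(38 + 12*(-270/113)) = 1/(38 - 3240/113) = 1/(1054/113) = 113/1054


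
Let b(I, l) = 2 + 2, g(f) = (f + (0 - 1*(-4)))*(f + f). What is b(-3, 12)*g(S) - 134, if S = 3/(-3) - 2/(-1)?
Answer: -94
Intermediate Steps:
S = 1 (S = 3*(-⅓) - 2*(-1) = -1 + 2 = 1)
g(f) = 2*f*(4 + f) (g(f) = (f + (0 + 4))*(2*f) = (f + 4)*(2*f) = (4 + f)*(2*f) = 2*f*(4 + f))
b(I, l) = 4
b(-3, 12)*g(S) - 134 = 4*(2*1*(4 + 1)) - 134 = 4*(2*1*5) - 134 = 4*10 - 134 = 40 - 134 = -94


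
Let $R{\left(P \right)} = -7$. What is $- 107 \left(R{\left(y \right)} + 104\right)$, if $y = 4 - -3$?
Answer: $-10379$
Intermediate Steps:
$y = 7$ ($y = 4 + 3 = 7$)
$- 107 \left(R{\left(y \right)} + 104\right) = - 107 \left(-7 + 104\right) = \left(-107\right) 97 = -10379$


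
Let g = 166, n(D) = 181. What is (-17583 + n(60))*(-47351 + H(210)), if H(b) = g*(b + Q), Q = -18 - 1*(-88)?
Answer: 15157142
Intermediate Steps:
Q = 70 (Q = -18 + 88 = 70)
H(b) = 11620 + 166*b (H(b) = 166*(b + 70) = 166*(70 + b) = 11620 + 166*b)
(-17583 + n(60))*(-47351 + H(210)) = (-17583 + 181)*(-47351 + (11620 + 166*210)) = -17402*(-47351 + (11620 + 34860)) = -17402*(-47351 + 46480) = -17402*(-871) = 15157142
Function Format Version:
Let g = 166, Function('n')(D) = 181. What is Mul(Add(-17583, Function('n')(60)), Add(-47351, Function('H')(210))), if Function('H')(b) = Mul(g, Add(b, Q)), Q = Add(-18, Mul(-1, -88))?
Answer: 15157142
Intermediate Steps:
Q = 70 (Q = Add(-18, 88) = 70)
Function('H')(b) = Add(11620, Mul(166, b)) (Function('H')(b) = Mul(166, Add(b, 70)) = Mul(166, Add(70, b)) = Add(11620, Mul(166, b)))
Mul(Add(-17583, Function('n')(60)), Add(-47351, Function('H')(210))) = Mul(Add(-17583, 181), Add(-47351, Add(11620, Mul(166, 210)))) = Mul(-17402, Add(-47351, Add(11620, 34860))) = Mul(-17402, Add(-47351, 46480)) = Mul(-17402, -871) = 15157142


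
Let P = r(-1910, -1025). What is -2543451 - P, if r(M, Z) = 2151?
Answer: -2545602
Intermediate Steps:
P = 2151
-2543451 - P = -2543451 - 1*2151 = -2543451 - 2151 = -2545602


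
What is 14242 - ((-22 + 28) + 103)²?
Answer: 2361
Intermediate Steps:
14242 - ((-22 + 28) + 103)² = 14242 - (6 + 103)² = 14242 - 1*109² = 14242 - 1*11881 = 14242 - 11881 = 2361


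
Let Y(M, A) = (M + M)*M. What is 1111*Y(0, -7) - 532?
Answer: -532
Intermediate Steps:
Y(M, A) = 2*M² (Y(M, A) = (2*M)*M = 2*M²)
1111*Y(0, -7) - 532 = 1111*(2*0²) - 532 = 1111*(2*0) - 532 = 1111*0 - 532 = 0 - 532 = -532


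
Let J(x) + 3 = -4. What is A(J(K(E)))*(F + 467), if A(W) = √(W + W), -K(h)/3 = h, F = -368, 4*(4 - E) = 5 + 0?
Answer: 99*I*√14 ≈ 370.42*I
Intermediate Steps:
E = 11/4 (E = 4 - (5 + 0)/4 = 4 - ¼*5 = 4 - 5/4 = 11/4 ≈ 2.7500)
K(h) = -3*h
J(x) = -7 (J(x) = -3 - 4 = -7)
A(W) = √2*√W (A(W) = √(2*W) = √2*√W)
A(J(K(E)))*(F + 467) = (√2*√(-7))*(-368 + 467) = (√2*(I*√7))*99 = (I*√14)*99 = 99*I*√14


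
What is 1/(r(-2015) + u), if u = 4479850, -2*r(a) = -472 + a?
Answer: 2/8962187 ≈ 2.2316e-7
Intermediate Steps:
r(a) = 236 - a/2 (r(a) = -(-472 + a)/2 = 236 - a/2)
1/(r(-2015) + u) = 1/((236 - ½*(-2015)) + 4479850) = 1/((236 + 2015/2) + 4479850) = 1/(2487/2 + 4479850) = 1/(8962187/2) = 2/8962187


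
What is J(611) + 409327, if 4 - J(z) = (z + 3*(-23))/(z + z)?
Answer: 250100970/611 ≈ 4.0933e+5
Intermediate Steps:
J(z) = 4 - (-69 + z)/(2*z) (J(z) = 4 - (z + 3*(-23))/(z + z) = 4 - (z - 69)/(2*z) = 4 - (-69 + z)*1/(2*z) = 4 - (-69 + z)/(2*z))
J(611) + 409327 = (½)*(69 + 7*611)/611 + 409327 = (½)*(1/611)*(69 + 4277) + 409327 = (½)*(1/611)*4346 + 409327 = 2173/611 + 409327 = 250100970/611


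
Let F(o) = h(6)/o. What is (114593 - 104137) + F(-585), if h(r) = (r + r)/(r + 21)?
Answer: 55050836/5265 ≈ 10456.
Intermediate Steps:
h(r) = 2*r/(21 + r) (h(r) = (2*r)/(21 + r) = 2*r/(21 + r))
F(o) = 4/(9*o) (F(o) = (2*6/(21 + 6))/o = (2*6/27)/o = (2*6*(1/27))/o = 4/(9*o))
(114593 - 104137) + F(-585) = (114593 - 104137) + (4/9)/(-585) = 10456 + (4/9)*(-1/585) = 10456 - 4/5265 = 55050836/5265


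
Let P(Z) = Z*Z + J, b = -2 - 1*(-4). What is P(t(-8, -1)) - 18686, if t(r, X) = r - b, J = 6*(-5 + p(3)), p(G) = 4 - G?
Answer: -18610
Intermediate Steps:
J = -24 (J = 6*(-5 + (4 - 1*3)) = 6*(-5 + (4 - 3)) = 6*(-5 + 1) = 6*(-4) = -24)
b = 2 (b = -2 + 4 = 2)
t(r, X) = -2 + r (t(r, X) = r - 1*2 = r - 2 = -2 + r)
P(Z) = -24 + Z**2 (P(Z) = Z*Z - 24 = Z**2 - 24 = -24 + Z**2)
P(t(-8, -1)) - 18686 = (-24 + (-2 - 8)**2) - 18686 = (-24 + (-10)**2) - 18686 = (-24 + 100) - 18686 = 76 - 18686 = -18610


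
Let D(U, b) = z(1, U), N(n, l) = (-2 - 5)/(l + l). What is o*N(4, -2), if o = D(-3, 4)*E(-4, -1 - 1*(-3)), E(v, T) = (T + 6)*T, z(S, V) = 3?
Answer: 84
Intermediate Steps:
N(n, l) = -7/(2*l) (N(n, l) = -7*1/(2*l) = -7/(2*l))
D(U, b) = 3
E(v, T) = T*(6 + T) (E(v, T) = (6 + T)*T = T*(6 + T))
o = 48 (o = 3*((-1 - 1*(-3))*(6 + (-1 - 1*(-3)))) = 3*((-1 + 3)*(6 + (-1 + 3))) = 3*(2*(6 + 2)) = 3*(2*8) = 3*16 = 48)
o*N(4, -2) = 48*(-7/2/(-2)) = 48*(-7/2*(-½)) = 48*(7/4) = 84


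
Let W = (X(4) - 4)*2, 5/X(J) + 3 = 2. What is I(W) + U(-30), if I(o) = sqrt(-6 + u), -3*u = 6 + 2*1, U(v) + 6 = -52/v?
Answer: -64/15 + I*sqrt(78)/3 ≈ -4.2667 + 2.9439*I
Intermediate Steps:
X(J) = -5 (X(J) = 5/(-3 + 2) = 5/(-1) = 5*(-1) = -5)
U(v) = -6 - 52/v
W = -18 (W = (-5 - 4)*2 = -9*2 = -18)
u = -8/3 (u = -(6 + 2*1)/3 = -(6 + 2)/3 = -1/3*8 = -8/3 ≈ -2.6667)
I(o) = I*sqrt(78)/3 (I(o) = sqrt(-6 - 8/3) = sqrt(-26/3) = I*sqrt(78)/3)
I(W) + U(-30) = I*sqrt(78)/3 + (-6 - 52/(-30)) = I*sqrt(78)/3 + (-6 - 52*(-1/30)) = I*sqrt(78)/3 + (-6 + 26/15) = I*sqrt(78)/3 - 64/15 = -64/15 + I*sqrt(78)/3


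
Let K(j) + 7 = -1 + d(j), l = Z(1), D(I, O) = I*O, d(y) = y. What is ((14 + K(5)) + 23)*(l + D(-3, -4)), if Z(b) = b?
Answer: 442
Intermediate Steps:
l = 1
K(j) = -8 + j (K(j) = -7 + (-1 + j) = -8 + j)
((14 + K(5)) + 23)*(l + D(-3, -4)) = ((14 + (-8 + 5)) + 23)*(1 - 3*(-4)) = ((14 - 3) + 23)*(1 + 12) = (11 + 23)*13 = 34*13 = 442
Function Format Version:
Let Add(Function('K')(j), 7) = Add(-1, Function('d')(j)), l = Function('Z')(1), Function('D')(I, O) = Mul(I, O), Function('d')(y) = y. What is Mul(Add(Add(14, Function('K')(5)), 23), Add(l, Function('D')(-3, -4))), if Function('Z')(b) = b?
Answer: 442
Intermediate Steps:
l = 1
Function('K')(j) = Add(-8, j) (Function('K')(j) = Add(-7, Add(-1, j)) = Add(-8, j))
Mul(Add(Add(14, Function('K')(5)), 23), Add(l, Function('D')(-3, -4))) = Mul(Add(Add(14, Add(-8, 5)), 23), Add(1, Mul(-3, -4))) = Mul(Add(Add(14, -3), 23), Add(1, 12)) = Mul(Add(11, 23), 13) = Mul(34, 13) = 442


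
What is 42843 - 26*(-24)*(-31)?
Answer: 23499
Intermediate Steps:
42843 - 26*(-24)*(-31) = 42843 + 624*(-31) = 42843 - 19344 = 23499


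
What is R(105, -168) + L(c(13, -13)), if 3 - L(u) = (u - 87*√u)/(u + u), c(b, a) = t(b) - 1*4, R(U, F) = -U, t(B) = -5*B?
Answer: -205/2 - 29*I*√69/46 ≈ -102.5 - 5.2368*I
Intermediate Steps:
c(b, a) = -4 - 5*b (c(b, a) = -5*b - 1*4 = -5*b - 4 = -4 - 5*b)
L(u) = 3 - (u - 87*√u)/(2*u) (L(u) = 3 - (u - 87*√u)/(u + u) = 3 - (u - 87*√u)/(2*u))
R(105, -168) + L(c(13, -13)) = -1*105 + (5/2 + 87/(2*√(-4 - 5*13))) = -105 + (5/2 + 87/(2*√(-4 - 65))) = -105 + (5/2 + 87/(2*√(-69))) = -105 + (5/2 + 87*(-I*√69/69)/2) = -105 + (5/2 - 29*I*√69/46) = -205/2 - 29*I*√69/46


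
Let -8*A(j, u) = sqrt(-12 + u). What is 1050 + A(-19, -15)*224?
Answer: 1050 - 84*I*sqrt(3) ≈ 1050.0 - 145.49*I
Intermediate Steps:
A(j, u) = -sqrt(-12 + u)/8
1050 + A(-19, -15)*224 = 1050 - sqrt(-12 - 15)/8*224 = 1050 - 3*I*sqrt(3)/8*224 = 1050 - 84*I*sqrt(3)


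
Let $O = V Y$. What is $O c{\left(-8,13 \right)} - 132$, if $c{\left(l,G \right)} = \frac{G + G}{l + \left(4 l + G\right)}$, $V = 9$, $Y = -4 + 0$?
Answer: $- \frac{292}{3} \approx -97.333$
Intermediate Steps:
$Y = -4$
$O = -36$ ($O = 9 \left(-4\right) = -36$)
$c{\left(l,G \right)} = \frac{2 G}{G + 5 l}$ ($c{\left(l,G \right)} = \frac{2 G}{l + \left(G + 4 l\right)} = \frac{2 G}{G + 5 l}$)
$O c{\left(-8,13 \right)} - 132 = - 36 \cdot 2 \cdot 13 \frac{1}{13 + 5 \left(-8\right)} - 132 = - 36 \cdot 2 \cdot 13 \frac{1}{13 - 40} - 132 = - 36 \cdot 2 \cdot 13 \frac{1}{-27} - 132 = - 36 \cdot 2 \cdot 13 \left(- \frac{1}{27}\right) - 132 = \left(-36\right) \left(- \frac{26}{27}\right) - 132 = \frac{104}{3} - 132 = - \frac{292}{3}$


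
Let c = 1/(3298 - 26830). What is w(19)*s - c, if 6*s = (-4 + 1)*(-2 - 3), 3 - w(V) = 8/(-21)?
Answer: 1392317/164724 ≈ 8.4524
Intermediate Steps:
w(V) = 71/21 (w(V) = 3 - 8/(-21) = 3 - 8*(-1)/21 = 3 - 1*(-8/21) = 3 + 8/21 = 71/21)
s = 5/2 (s = ((-4 + 1)*(-2 - 3))/6 = (-3*(-5))/6 = (1/6)*15 = 5/2 ≈ 2.5000)
c = -1/23532 (c = 1/(-23532) = -1/23532 ≈ -4.2495e-5)
w(19)*s - c = (71/21)*(5/2) - 1*(-1/23532) = 355/42 + 1/23532 = 1392317/164724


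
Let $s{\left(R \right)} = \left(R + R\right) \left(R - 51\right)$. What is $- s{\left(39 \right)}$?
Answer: $936$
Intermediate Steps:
$s{\left(R \right)} = 2 R \left(-51 + R\right)$
$- s{\left(39 \right)} = - 2 \cdot 39 \left(-51 + 39\right) = - 2 \cdot 39 \left(-12\right) = \left(-1\right) \left(-936\right) = 936$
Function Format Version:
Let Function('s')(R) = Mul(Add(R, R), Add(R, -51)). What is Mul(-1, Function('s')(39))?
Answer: 936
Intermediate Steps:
Function('s')(R) = Mul(2, R, Add(-51, R)) (Function('s')(R) = Mul(Mul(2, R), Add(-51, R)) = Mul(2, R, Add(-51, R)))
Mul(-1, Function('s')(39)) = Mul(-1, Mul(2, 39, Add(-51, 39))) = Mul(-1, Mul(2, 39, -12)) = Mul(-1, -936) = 936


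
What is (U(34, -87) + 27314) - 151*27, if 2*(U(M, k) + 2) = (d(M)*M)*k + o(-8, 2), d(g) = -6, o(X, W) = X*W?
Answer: 32101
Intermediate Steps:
o(X, W) = W*X
U(M, k) = -10 - 3*M*k (U(M, k) = -2 + ((-6*M)*k + 2*(-8))/2 = -2 + (-6*M*k - 16)/2 = -2 + (-16 - 6*M*k)/2 = -2 + (-8 - 3*M*k) = -10 - 3*M*k)
(U(34, -87) + 27314) - 151*27 = ((-10 - 3*34*(-87)) + 27314) - 151*27 = ((-10 + 8874) + 27314) - 4077 = (8864 + 27314) - 4077 = 36178 - 4077 = 32101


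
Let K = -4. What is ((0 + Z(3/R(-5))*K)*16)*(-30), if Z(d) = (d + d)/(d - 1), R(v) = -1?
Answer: 2880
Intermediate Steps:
Z(d) = 2*d/(-1 + d) (Z(d) = (2*d)/(-1 + d) = 2*d/(-1 + d))
((0 + Z(3/R(-5))*K)*16)*(-30) = ((0 + (2*(3/(-1))/(-1 + 3/(-1)))*(-4))*16)*(-30) = ((0 + (2*(3*(-1))/(-1 + 3*(-1)))*(-4))*16)*(-30) = ((0 + (2*(-3)/(-1 - 3))*(-4))*16)*(-30) = ((0 + (2*(-3)/(-4))*(-4))*16)*(-30) = ((0 + (2*(-3)*(-¼))*(-4))*16)*(-30) = ((0 + (3/2)*(-4))*16)*(-30) = ((0 - 6)*16)*(-30) = -6*16*(-30) = -96*(-30) = 2880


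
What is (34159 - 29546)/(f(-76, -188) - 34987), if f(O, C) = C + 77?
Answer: -659/5014 ≈ -0.13143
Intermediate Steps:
f(O, C) = 77 + C
(34159 - 29546)/(f(-76, -188) - 34987) = (34159 - 29546)/((77 - 188) - 34987) = 4613/(-111 - 34987) = 4613/(-35098) = 4613*(-1/35098) = -659/5014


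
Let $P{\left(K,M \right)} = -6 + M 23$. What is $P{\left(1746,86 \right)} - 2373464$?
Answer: $-2371492$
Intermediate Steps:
$P{\left(K,M \right)} = -6 + 23 M$
$P{\left(1746,86 \right)} - 2373464 = \left(-6 + 23 \cdot 86\right) - 2373464 = \left(-6 + 1978\right) - 2373464 = 1972 - 2373464 = -2371492$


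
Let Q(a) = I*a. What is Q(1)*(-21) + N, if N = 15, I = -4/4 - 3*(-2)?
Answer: -90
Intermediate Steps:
I = 5 (I = -4*1/4 + 6 = -1 + 6 = 5)
Q(a) = 5*a
Q(1)*(-21) + N = (5*1)*(-21) + 15 = 5*(-21) + 15 = -105 + 15 = -90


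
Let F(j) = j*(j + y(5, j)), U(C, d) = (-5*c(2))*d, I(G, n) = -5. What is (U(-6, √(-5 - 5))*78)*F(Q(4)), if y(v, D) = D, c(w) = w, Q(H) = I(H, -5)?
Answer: -39000*I*√10 ≈ -1.2333e+5*I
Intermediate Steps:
Q(H) = -5
U(C, d) = -10*d (U(C, d) = (-5*2)*d = -10*d)
F(j) = 2*j² (F(j) = j*(j + j) = j*(2*j) = 2*j²)
(U(-6, √(-5 - 5))*78)*F(Q(4)) = (-10*√(-5 - 5)*78)*(2*(-5)²) = (-10*I*√10*78)*(2*25) = (-10*I*√10*78)*50 = -780*I*√10*50 = -39000*I*√10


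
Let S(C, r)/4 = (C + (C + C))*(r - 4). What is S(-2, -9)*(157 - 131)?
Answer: 8112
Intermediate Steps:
S(C, r) = 12*C*(-4 + r) (S(C, r) = 4*((C + (C + C))*(r - 4)) = 4*((C + 2*C)*(-4 + r)) = 4*((3*C)*(-4 + r)) = 4*(3*C*(-4 + r)) = 12*C*(-4 + r))
S(-2, -9)*(157 - 131) = (12*(-2)*(-4 - 9))*(157 - 131) = (12*(-2)*(-13))*26 = 312*26 = 8112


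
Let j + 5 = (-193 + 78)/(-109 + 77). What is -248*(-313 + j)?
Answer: 311891/4 ≈ 77973.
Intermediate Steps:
j = -45/32 (j = -5 + (-193 + 78)/(-109 + 77) = -5 - 115/(-32) = -5 - 115*(-1/32) = -5 + 115/32 = -45/32 ≈ -1.4063)
-248*(-313 + j) = -248*(-313 - 45/32) = -248*(-10061/32) = 311891/4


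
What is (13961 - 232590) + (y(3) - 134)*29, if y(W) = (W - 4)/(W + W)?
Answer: -1335119/6 ≈ -2.2252e+5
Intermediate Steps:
y(W) = (-4 + W)/(2*W) (y(W) = (-4 + W)/((2*W)) = (-4 + W)*(1/(2*W)) = (-4 + W)/(2*W))
(13961 - 232590) + (y(3) - 134)*29 = (13961 - 232590) + ((½)*(-4 + 3)/3 - 134)*29 = -218629 + ((½)*(⅓)*(-1) - 134)*29 = -218629 + (-⅙ - 134)*29 = -218629 - 805/6*29 = -218629 - 23345/6 = -1335119/6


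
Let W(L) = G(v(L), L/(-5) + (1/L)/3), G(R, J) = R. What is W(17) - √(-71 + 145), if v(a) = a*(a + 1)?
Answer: 306 - √74 ≈ 297.40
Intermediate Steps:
v(a) = a*(1 + a)
W(L) = L*(1 + L)
W(17) - √(-71 + 145) = 17*(1 + 17) - √(-71 + 145) = 17*18 - √74 = 306 - √74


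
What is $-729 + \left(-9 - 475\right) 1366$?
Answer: $-661873$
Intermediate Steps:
$-729 + \left(-9 - 475\right) 1366 = -729 - 661144 = -661873$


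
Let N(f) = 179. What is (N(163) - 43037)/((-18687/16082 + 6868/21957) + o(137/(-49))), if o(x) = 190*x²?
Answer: -36336000280071492/1258517962517657 ≈ -28.872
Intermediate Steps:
(N(163) - 43037)/((-18687/16082 + 6868/21957) + o(137/(-49))) = (179 - 43037)/((-18687/16082 + 6868/21957) + 190*(137/(-49))²) = -42858/((-18687*1/16082 + 6868*(1/21957)) + 190*(137*(-1/49))²) = -42858/((-18687/16082 + 6868/21957) + 190*(-137/49)²) = -42858/(-299859283/353112474 + 190*(18769/2401)) = -42858/(-299859283/353112474 + 3566110/2401) = -42858/1258517962517657/847823050074 = -42858*847823050074/1258517962517657 = -36336000280071492/1258517962517657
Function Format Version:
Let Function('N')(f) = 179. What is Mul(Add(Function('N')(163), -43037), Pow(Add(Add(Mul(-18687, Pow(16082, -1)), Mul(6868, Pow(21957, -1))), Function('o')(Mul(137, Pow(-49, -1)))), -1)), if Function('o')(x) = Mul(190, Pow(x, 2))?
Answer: Rational(-36336000280071492, 1258517962517657) ≈ -28.872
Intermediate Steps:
Mul(Add(Function('N')(163), -43037), Pow(Add(Add(Mul(-18687, Pow(16082, -1)), Mul(6868, Pow(21957, -1))), Function('o')(Mul(137, Pow(-49, -1)))), -1)) = Mul(Add(179, -43037), Pow(Add(Add(Mul(-18687, Pow(16082, -1)), Mul(6868, Pow(21957, -1))), Mul(190, Pow(Mul(137, Pow(-49, -1)), 2))), -1)) = Mul(-42858, Pow(Add(Add(Mul(-18687, Rational(1, 16082)), Mul(6868, Rational(1, 21957))), Mul(190, Pow(Mul(137, Rational(-1, 49)), 2))), -1)) = Mul(-42858, Pow(Add(Add(Rational(-18687, 16082), Rational(6868, 21957)), Mul(190, Pow(Rational(-137, 49), 2))), -1)) = Mul(-42858, Pow(Add(Rational(-299859283, 353112474), Mul(190, Rational(18769, 2401))), -1)) = Mul(-42858, Pow(Add(Rational(-299859283, 353112474), Rational(3566110, 2401)), -1)) = Mul(-42858, Pow(Rational(1258517962517657, 847823050074), -1)) = Mul(-42858, Rational(847823050074, 1258517962517657)) = Rational(-36336000280071492, 1258517962517657)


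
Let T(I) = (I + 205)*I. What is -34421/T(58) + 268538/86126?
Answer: 565867803/656883002 ≈ 0.86144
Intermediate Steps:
T(I) = I*(205 + I) (T(I) = (205 + I)*I = I*(205 + I))
-34421/T(58) + 268538/86126 = -34421*1/(58*(205 + 58)) + 268538/86126 = -34421/(58*263) + 268538*(1/86126) = -34421/15254 + 134269/43063 = 565867803/656883002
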